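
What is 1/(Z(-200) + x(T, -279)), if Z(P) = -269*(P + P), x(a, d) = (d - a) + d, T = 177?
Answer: 1/106865 ≈ 9.3576e-6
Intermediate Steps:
x(a, d) = -a + 2*d
Z(P) = -538*P
1/(Z(-200) + x(T, -279)) = 1/(-538*(-200) + (-1*177 + 2*(-279))) = 1/(107600 + (-177 - 558)) = 1/(107600 - 735) = 1/106865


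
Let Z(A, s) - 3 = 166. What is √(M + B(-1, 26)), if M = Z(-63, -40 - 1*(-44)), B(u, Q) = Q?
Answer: √195 ≈ 13.964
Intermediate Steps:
Z(A, s) = 169 (Z(A, s) = 3 + 166 = 169)
M = 169
√(M + B(-1, 26)) = √(169 + 26) = √195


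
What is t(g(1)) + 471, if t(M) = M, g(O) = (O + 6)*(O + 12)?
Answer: 562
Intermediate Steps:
g(O) = (6 + O)*(12 + O)
t(g(1)) + 471 = (72 + 1**2 + 18*1) + 471 = (72 + 1 + 18) + 471 = 91 + 471 = 562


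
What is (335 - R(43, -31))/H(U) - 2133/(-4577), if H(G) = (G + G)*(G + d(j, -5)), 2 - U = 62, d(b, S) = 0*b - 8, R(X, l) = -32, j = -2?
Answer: 19085039/37348320 ≈ 0.51100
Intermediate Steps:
d(b, S) = -8 (d(b, S) = 0 - 8 = -8)
U = -60 (U = 2 - 1*62 = 2 - 62 = -60)
H(G) = 2*G*(-8 + G) (H(G) = (G + G)*(G - 8) = (2*G)*(-8 + G) = 2*G*(-8 + G))
(335 - R(43, -31))/H(U) - 2133/(-4577) = (335 - 1*(-32))/((2*(-60)*(-8 - 60))) - 2133/(-4577) = (335 + 32)/((2*(-60)*(-68))) - 2133*(-1/4577) = 367/8160 + 2133/4577 = 19085039/37348320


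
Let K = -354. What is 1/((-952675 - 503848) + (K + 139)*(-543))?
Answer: -1/1339778 ≈ -7.4639e-7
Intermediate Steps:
1/((-952675 - 503848) + (K + 139)*(-543)) = 1/((-952675 - 503848) + (-354 + 139)*(-543)) = 1/(-1456523 - 215*(-543)) = 1/(-1456523 + 116745) = 1/(-1339778) = -1/1339778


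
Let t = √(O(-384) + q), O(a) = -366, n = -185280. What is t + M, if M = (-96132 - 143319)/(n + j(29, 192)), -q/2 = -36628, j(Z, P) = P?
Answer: 79817/61696 + √72890 ≈ 271.28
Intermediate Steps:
q = 73256 (q = -2*(-36628) = 73256)
t = √72890 (t = √(-366 + 73256) = √72890 ≈ 269.98)
M = 79817/61696 (M = (-96132 - 143319)/(-185280 + 192) = -239451/(-185088) = -239451*(-1/185088) = 79817/61696 ≈ 1.2937)
t + M = √72890 + 79817/61696 = 79817/61696 + √72890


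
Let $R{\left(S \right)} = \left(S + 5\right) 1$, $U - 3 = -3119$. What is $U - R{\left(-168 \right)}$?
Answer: $-2953$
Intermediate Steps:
$U = -3116$ ($U = 3 - 3119 = -3116$)
$R{\left(S \right)} = 5 + S$ ($R{\left(S \right)} = \left(5 + S\right) 1 = 5 + S$)
$U - R{\left(-168 \right)} = -3116 - \left(5 - 168\right) = -3116 - -163 = -3116 + 163 = -2953$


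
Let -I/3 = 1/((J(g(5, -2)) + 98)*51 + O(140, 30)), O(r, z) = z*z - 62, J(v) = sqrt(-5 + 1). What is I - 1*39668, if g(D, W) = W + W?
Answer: -337865252477/8517325 + 153*I/17034650 ≈ -39668.0 + 8.9817e-6*I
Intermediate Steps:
g(D, W) = 2*W
J(v) = 2*I (J(v) = sqrt(-4) = 2*I)
O(r, z) = -62 + z**2 (O(r, z) = z**2 - 62 = -62 + z**2)
I = -3*(5836 - 102*I)/34069300 (I = -3/((2*I + 98)*51 + (-62 + 30**2)) = -3/((98 + 2*I)*51 + (-62 + 900)) = -3/((4998 + 102*I) + 838) = -3*(5836 - 102*I)/34069300 ≈ -0.00051389 + 8.9817e-6*I)
I - 1*39668 = (-4377/8517325 + 153*I/17034650) - 1*39668 = (-4377/8517325 + 153*I/17034650) - 39668 = -337865252477/8517325 + 153*I/17034650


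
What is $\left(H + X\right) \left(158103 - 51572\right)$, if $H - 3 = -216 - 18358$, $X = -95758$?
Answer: $-12179582699$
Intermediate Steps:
$H = -18571$ ($H = 3 - 18574 = -18571$)
$\left(H + X\right) \left(158103 - 51572\right) = \left(-18571 - 95758\right) \left(158103 - 51572\right) = \left(-114329\right) 106531 = -12179582699$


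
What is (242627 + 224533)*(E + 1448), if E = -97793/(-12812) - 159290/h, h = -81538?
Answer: 88917446380253790/130583107 ≈ 6.8093e+8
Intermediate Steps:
E = 5007334557/522332428 (E = -97793/(-12812) - 159290/(-81538) = -97793*(-1/12812) - 159290*(-1/81538) = 97793/12812 + 79645/40769 = 5007334557/522332428 ≈ 9.5865)
(242627 + 224533)*(E + 1448) = (242627 + 224533)*(5007334557/522332428 + 1448) = 467160*(761344690301/522332428) = 88917446380253790/130583107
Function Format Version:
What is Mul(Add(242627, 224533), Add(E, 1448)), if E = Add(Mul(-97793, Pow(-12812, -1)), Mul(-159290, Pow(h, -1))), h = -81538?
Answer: Rational(88917446380253790, 130583107) ≈ 6.8093e+8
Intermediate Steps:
E = Rational(5007334557, 522332428) (E = Add(Mul(-97793, Pow(-12812, -1)), Mul(-159290, Pow(-81538, -1))) = Add(Mul(-97793, Rational(-1, 12812)), Mul(-159290, Rational(-1, 81538))) = Add(Rational(97793, 12812), Rational(79645, 40769)) = Rational(5007334557, 522332428) ≈ 9.5865)
Mul(Add(242627, 224533), Add(E, 1448)) = Mul(Add(242627, 224533), Add(Rational(5007334557, 522332428), 1448)) = Mul(467160, Rational(761344690301, 522332428)) = Rational(88917446380253790, 130583107)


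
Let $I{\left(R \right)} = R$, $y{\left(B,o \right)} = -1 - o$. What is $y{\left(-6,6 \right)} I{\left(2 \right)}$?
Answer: $-14$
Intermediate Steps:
$y{\left(-6,6 \right)} I{\left(2 \right)} = \left(-1 - 6\right) 2 = \left(-7\right) 2 = -14$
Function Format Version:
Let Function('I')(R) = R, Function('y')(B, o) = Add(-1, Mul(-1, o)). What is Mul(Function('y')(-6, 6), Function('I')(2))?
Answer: -14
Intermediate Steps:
Mul(Function('y')(-6, 6), Function('I')(2)) = Mul(Add(-1, Mul(-1, 6)), 2) = Mul(Add(-1, -6), 2) = Mul(-7, 2) = -14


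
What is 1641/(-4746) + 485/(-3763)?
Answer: -2825631/5953066 ≈ -0.47465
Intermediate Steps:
1641/(-4746) + 485/(-3763) = 1641*(-1/4746) + 485*(-1/3763) = -547/1582 - 485/3763 = -2825631/5953066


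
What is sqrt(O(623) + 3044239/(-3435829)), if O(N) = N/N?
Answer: 3*sqrt(149492919790)/3435829 ≈ 0.33760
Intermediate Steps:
O(N) = 1
sqrt(O(623) + 3044239/(-3435829)) = sqrt(1 + 3044239/(-3435829)) = sqrt(1 + 3044239*(-1/3435829)) = sqrt(1 - 3044239/3435829) = sqrt(391590/3435829) = 3*sqrt(149492919790)/3435829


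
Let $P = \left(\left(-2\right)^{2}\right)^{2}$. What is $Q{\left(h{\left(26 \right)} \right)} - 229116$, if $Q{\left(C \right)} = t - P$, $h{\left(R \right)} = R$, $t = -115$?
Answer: $-229247$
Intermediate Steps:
$P = 16$ ($P = 4^{2} = 16$)
$Q{\left(C \right)} = -131$ ($Q{\left(C \right)} = -115 - 16 = -131$)
$Q{\left(h{\left(26 \right)} \right)} - 229116 = -131 - 229116 = -229247$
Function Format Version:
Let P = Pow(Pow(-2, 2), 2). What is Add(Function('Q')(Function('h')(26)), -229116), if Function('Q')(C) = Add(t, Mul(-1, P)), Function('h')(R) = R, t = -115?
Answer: -229247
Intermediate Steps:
P = 16 (P = Pow(4, 2) = 16)
Function('Q')(C) = -131 (Function('Q')(C) = Add(-115, Mul(-1, 16)) = Add(-115, -16) = -131)
Add(Function('Q')(Function('h')(26)), -229116) = Add(-131, -229116) = -229247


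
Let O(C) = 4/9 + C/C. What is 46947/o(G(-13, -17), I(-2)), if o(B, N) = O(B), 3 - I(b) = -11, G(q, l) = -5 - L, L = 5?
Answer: 422523/13 ≈ 32502.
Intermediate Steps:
G(q, l) = -10 (G(q, l) = -5 - 1*5 = -5 - 5 = -10)
I(b) = 14 (I(b) = 3 - 1*(-11) = 3 + 11 = 14)
O(C) = 13/9 (O(C) = 4*(⅑) + 1 = 4/9 + 1 = 13/9)
o(B, N) = 13/9
46947/o(G(-13, -17), I(-2)) = 46947/(13/9) = 46947*(9/13) = 422523/13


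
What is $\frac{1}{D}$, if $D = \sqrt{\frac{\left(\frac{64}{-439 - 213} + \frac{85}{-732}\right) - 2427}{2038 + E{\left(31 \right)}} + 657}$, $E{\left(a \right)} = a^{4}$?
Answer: $\frac{2 \sqrt{2003130446429799783847299}}{72554846846609} \approx 0.039014$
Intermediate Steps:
$D = \frac{\sqrt{2003130446429799783847299}}{55216998822}$ ($D = \sqrt{\frac{\left(\frac{64}{-439 - 213} + \frac{85}{-732}\right) - 2427}{2038 + 31^{4}} + 657} = \sqrt{\frac{\left(\frac{64}{-439 - 213} + 85 \left(- \frac{1}{732}\right)\right) - 2427}{2038 + 923521} + 657} = \sqrt{\frac{\left(\frac{64}{-652} - \frac{85}{732}\right) - 2427}{925559} + 657} = \sqrt{\left(\left(64 \left(- \frac{1}{652}\right) - \frac{85}{732}\right) - 2427\right) \frac{1}{925559} + 657} = \sqrt{\left(\left(- \frac{16}{163} - \frac{85}{732}\right) - 2427\right) \frac{1}{925559} + 657} = \sqrt{\left(- \frac{25567}{119316} - 2427\right) \frac{1}{925559} + 657} = \sqrt{\left(- \frac{289605499}{119316}\right) \frac{1}{925559} + 657} = \sqrt{- \frac{289605499}{110433997644} + 657} = \sqrt{\frac{72554846846609}{110433997644}} = \frac{\sqrt{2003130446429799783847299}}{55216998822} \approx 25.632$)
$\frac{1}{D} = \frac{1}{\frac{1}{55216998822} \sqrt{2003130446429799783847299}} = \frac{2 \sqrt{2003130446429799783847299}}{72554846846609}$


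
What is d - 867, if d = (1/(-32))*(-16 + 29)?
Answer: -27757/32 ≈ -867.41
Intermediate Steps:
d = -13/32 (d = (1*(-1/32))*13 = -1/32*13 = -13/32 ≈ -0.40625)
d - 867 = -13/32 - 867 = -27757/32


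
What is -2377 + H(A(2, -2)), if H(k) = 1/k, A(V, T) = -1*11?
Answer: -26148/11 ≈ -2377.1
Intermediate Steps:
A(V, T) = -11
-2377 + H(A(2, -2)) = -2377 + 1/(-11) = -2377 - 1/11 = -26148/11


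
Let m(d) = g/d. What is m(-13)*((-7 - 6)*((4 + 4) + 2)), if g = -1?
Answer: -10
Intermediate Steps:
m(d) = -1/d
m(-13)*((-7 - 6)*((4 + 4) + 2)) = (-1/(-13))*((-7 - 6)*((4 + 4) + 2)) = (-1*(-1/13))*(-13*(8 + 2)) = (-13*10)/13 = (1/13)*(-130) = -10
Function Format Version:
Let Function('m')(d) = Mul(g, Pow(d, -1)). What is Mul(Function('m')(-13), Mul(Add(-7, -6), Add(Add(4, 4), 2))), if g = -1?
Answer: -10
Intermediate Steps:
Function('m')(d) = Mul(-1, Pow(d, -1))
Mul(Function('m')(-13), Mul(Add(-7, -6), Add(Add(4, 4), 2))) = Mul(Mul(-1, Pow(-13, -1)), Mul(Add(-7, -6), Add(Add(4, 4), 2))) = Mul(Mul(-1, Rational(-1, 13)), Mul(-13, Add(8, 2))) = Mul(Rational(1, 13), Mul(-13, 10)) = Mul(Rational(1, 13), -130) = -10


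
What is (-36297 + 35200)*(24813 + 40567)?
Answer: -71721860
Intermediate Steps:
(-36297 + 35200)*(24813 + 40567) = -1097*65380 = -71721860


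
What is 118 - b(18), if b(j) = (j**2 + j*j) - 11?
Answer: -519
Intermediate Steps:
b(j) = -11 + 2*j**2 (b(j) = (j**2 + j**2) - 11 = 2*j**2 - 11 = -11 + 2*j**2)
118 - b(18) = 118 - (-11 + 2*18**2) = 118 - (-11 + 2*324) = 118 - (-11 + 648) = 118 - 1*637 = 118 - 637 = -519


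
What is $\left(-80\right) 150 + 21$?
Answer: $-11979$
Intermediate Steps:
$\left(-80\right) 150 + 21 = -12000 + 21 = -11979$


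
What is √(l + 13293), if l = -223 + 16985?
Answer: √30055 ≈ 173.36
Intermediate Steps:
l = 16762
√(l + 13293) = √(16762 + 13293) = √30055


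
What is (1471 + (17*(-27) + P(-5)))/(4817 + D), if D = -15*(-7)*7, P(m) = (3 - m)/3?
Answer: 761/4164 ≈ 0.18276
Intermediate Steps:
P(m) = 1 - m/3 (P(m) = (3 - m)*(⅓) = 1 - m/3)
D = 735 (D = 105*7 = 735)
(1471 + (17*(-27) + P(-5)))/(4817 + D) = (1471 + (17*(-27) + (1 - ⅓*(-5))))/(4817 + 735) = (1471 + (-459 + (1 + 5/3)))/5552 = (1471 + (-459 + 8/3))*(1/5552) = (1471 - 1369/3)*(1/5552) = (3044/3)*(1/5552) = 761/4164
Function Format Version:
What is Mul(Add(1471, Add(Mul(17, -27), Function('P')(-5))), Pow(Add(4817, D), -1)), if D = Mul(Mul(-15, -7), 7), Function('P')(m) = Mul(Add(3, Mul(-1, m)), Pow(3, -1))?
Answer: Rational(761, 4164) ≈ 0.18276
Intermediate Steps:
Function('P')(m) = Add(1, Mul(Rational(-1, 3), m)) (Function('P')(m) = Mul(Add(3, Mul(-1, m)), Rational(1, 3)) = Add(1, Mul(Rational(-1, 3), m)))
D = 735 (D = Mul(105, 7) = 735)
Mul(Add(1471, Add(Mul(17, -27), Function('P')(-5))), Pow(Add(4817, D), -1)) = Mul(Add(1471, Add(Mul(17, -27), Add(1, Mul(Rational(-1, 3), -5)))), Pow(Add(4817, 735), -1)) = Mul(Add(1471, Add(-459, Add(1, Rational(5, 3)))), Pow(5552, -1)) = Mul(Add(1471, Add(-459, Rational(8, 3))), Rational(1, 5552)) = Mul(Add(1471, Rational(-1369, 3)), Rational(1, 5552)) = Mul(Rational(3044, 3), Rational(1, 5552)) = Rational(761, 4164)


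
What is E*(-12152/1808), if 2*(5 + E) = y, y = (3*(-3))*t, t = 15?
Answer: 220255/452 ≈ 487.29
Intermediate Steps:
y = -135 (y = (3*(-3))*15 = -9*15 = -135)
E = -145/2 (E = -5 + (½)*(-135) = -5 - 135/2 = -145/2 ≈ -72.500)
E*(-12152/1808) = -(-881020)/1808 = -145/2*(-1519/226) = 220255/452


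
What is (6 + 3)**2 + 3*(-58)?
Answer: -93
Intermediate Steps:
(6 + 3)**2 + 3*(-58) = 9**2 - 174 = 81 - 174 = -93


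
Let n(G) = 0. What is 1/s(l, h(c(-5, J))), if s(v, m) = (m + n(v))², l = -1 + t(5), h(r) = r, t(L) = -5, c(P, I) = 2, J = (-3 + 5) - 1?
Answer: ¼ ≈ 0.25000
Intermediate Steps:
J = 1 (J = 2 - 1 = 1)
l = -6 (l = -1 - 5 = -6)
s(v, m) = m² (s(v, m) = (m + 0)² = m²)
1/s(l, h(c(-5, J))) = 1/(2²) = 1/4 = ¼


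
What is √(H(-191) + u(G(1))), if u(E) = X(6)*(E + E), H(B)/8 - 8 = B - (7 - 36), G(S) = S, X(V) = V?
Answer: 2*I*√305 ≈ 34.928*I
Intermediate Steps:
H(B) = 296 + 8*B (H(B) = 64 + 8*(B - (7 - 36)) = 64 + 8*(B - 1*(-29)) = 64 + 8*(B + 29) = 64 + 8*(29 + B) = 64 + (232 + 8*B) = 296 + 8*B)
u(E) = 12*E (u(E) = 6*(E + E) = 6*(2*E) = 12*E)
√(H(-191) + u(G(1))) = √((296 + 8*(-191)) + 12*1) = √((296 - 1528) + 12) = √(-1232 + 12) = √(-1220) = 2*I*√305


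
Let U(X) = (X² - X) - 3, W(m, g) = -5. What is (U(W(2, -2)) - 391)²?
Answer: 132496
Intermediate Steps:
U(X) = -3 + X² - X
(U(W(2, -2)) - 391)² = ((-3 + (-5)² - 1*(-5)) - 391)² = ((-3 + 25 + 5) - 391)² = (27 - 391)² = (-364)² = 132496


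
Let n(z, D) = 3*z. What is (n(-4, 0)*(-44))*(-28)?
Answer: -14784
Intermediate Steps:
(n(-4, 0)*(-44))*(-28) = ((3*(-4))*(-44))*(-28) = -12*(-44)*(-28) = 528*(-28) = -14784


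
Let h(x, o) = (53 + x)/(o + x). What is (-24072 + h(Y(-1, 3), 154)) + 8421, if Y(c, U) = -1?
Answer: -2394551/153 ≈ -15651.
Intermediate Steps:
h(x, o) = (53 + x)/(o + x)
(-24072 + h(Y(-1, 3), 154)) + 8421 = (-24072 + (53 - 1)/(154 - 1)) + 8421 = (-24072 + 52/153) + 8421 = -3682964/153 + 8421 = -2394551/153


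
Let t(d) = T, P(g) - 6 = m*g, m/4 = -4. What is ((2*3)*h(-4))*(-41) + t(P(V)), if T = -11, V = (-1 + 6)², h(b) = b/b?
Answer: -257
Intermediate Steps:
h(b) = 1
m = -16 (m = 4*(-4) = -16)
V = 25 (V = 5² = 25)
P(g) = 6 - 16*g
t(d) = -11
((2*3)*h(-4))*(-41) + t(P(V)) = ((2*3)*1)*(-41) - 11 = (6*1)*(-41) - 11 = 6*(-41) - 11 = -246 - 11 = -257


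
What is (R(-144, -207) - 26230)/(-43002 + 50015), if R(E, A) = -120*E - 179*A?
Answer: 28103/7013 ≈ 4.0073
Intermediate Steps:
R(E, A) = -179*A - 120*E
(R(-144, -207) - 26230)/(-43002 + 50015) = ((-179*(-207) - 120*(-144)) - 26230)/(-43002 + 50015) = ((37053 + 17280) - 26230)/7013 = (54333 - 26230)*(1/7013) = 28103*(1/7013) = 28103/7013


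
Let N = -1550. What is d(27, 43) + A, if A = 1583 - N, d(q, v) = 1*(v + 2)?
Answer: 3178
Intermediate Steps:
d(q, v) = 2 + v (d(q, v) = 1*(2 + v) = 2 + v)
A = 3133 (A = 1583 - 1*(-1550) = 1583 + 1550 = 3133)
d(27, 43) + A = (2 + 43) + 3133 = 45 + 3133 = 3178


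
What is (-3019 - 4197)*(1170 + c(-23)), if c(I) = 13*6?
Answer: -9005568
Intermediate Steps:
c(I) = 78
(-3019 - 4197)*(1170 + c(-23)) = (-3019 - 4197)*(1170 + 78) = -7216*1248 = -9005568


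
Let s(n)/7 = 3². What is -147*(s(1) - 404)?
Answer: 50127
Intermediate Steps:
s(n) = 63 (s(n) = 7*3² = 7*9 = 63)
-147*(s(1) - 404) = -147*(63 - 404) = -147*(-341) = 50127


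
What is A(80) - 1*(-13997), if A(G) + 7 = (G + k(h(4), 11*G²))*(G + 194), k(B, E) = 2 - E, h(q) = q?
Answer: -19253142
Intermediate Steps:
A(G) = -7 + (194 + G)*(2 + G - 11*G²) (A(G) = -7 + (G + (2 - 11*G²))*(G + 194) = -7 + (G + (2 - 11*G²))*(194 + G) = -7 + (2 + G - 11*G²)*(194 + G) = -7 + (194 + G)*(2 + G - 11*G²))
A(80) - 1*(-13997) = (381 - 2133*80² - 11*80³ + 196*80) - 1*(-13997) = (381 - 2133*6400 - 11*512000 + 15680) + 13997 = (381 - 13651200 - 5632000 + 15680) + 13997 = -19267139 + 13997 = -19253142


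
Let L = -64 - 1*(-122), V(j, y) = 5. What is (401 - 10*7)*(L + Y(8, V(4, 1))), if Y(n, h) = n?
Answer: 21846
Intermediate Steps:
L = 58 (L = -64 + 122 = 58)
(401 - 10*7)*(L + Y(8, V(4, 1))) = (401 - 10*7)*(58 + 8) = (401 - 70)*66 = 331*66 = 21846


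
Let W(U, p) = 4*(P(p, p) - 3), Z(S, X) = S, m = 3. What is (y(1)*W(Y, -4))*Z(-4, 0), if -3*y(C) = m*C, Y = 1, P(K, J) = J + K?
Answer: -176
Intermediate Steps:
W(U, p) = -12 + 8*p (W(U, p) = 4*((p + p) - 3) = 4*(2*p - 3) = 4*(-3 + 2*p) = -12 + 8*p)
y(C) = -C
(y(1)*W(Y, -4))*Z(-4, 0) = ((-1*1)*(-12 + 8*(-4)))*(-4) = -(-12 - 32)*(-4) = -1*(-44)*(-4) = 44*(-4) = -176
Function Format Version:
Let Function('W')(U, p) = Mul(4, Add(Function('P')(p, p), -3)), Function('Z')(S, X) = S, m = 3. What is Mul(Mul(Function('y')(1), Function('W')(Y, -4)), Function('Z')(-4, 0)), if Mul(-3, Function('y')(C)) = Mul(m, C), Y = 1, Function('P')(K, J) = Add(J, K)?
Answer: -176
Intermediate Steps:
Function('W')(U, p) = Add(-12, Mul(8, p)) (Function('W')(U, p) = Mul(4, Add(Add(p, p), -3)) = Mul(4, Add(Mul(2, p), -3)) = Mul(4, Add(-3, Mul(2, p))) = Add(-12, Mul(8, p)))
Function('y')(C) = Mul(-1, C) (Function('y')(C) = Mul(Rational(-1, 3), Mul(3, C)) = Mul(-1, C))
Mul(Mul(Function('y')(1), Function('W')(Y, -4)), Function('Z')(-4, 0)) = Mul(Mul(Mul(-1, 1), Add(-12, Mul(8, -4))), -4) = Mul(Mul(-1, Add(-12, -32)), -4) = Mul(Mul(-1, -44), -4) = Mul(44, -4) = -176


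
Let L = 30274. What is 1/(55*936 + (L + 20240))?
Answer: 1/101994 ≈ 9.8045e-6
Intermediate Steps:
1/(55*936 + (L + 20240)) = 1/(55*936 + (30274 + 20240)) = 1/(51480 + 50514) = 1/101994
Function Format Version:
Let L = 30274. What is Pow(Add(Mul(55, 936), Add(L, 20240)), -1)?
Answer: Rational(1, 101994) ≈ 9.8045e-6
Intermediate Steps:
Pow(Add(Mul(55, 936), Add(L, 20240)), -1) = Pow(Add(Mul(55, 936), Add(30274, 20240)), -1) = Pow(Add(51480, 50514), -1) = Pow(101994, -1) = Rational(1, 101994)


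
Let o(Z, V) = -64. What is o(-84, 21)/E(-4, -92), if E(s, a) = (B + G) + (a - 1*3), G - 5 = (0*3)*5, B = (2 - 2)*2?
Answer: 32/45 ≈ 0.71111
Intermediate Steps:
B = 0 (B = 0*2 = 0)
G = 5 (G = 5 + (0*3)*5 = 5 + 0*5 = 5 + 0 = 5)
E(s, a) = 2 + a (E(s, a) = (0 + 5) + (a - 1*3) = 5 + (a - 3) = 5 + (-3 + a) = 2 + a)
o(-84, 21)/E(-4, -92) = -64/(2 - 92) = -64/(-90) = -64*(-1/90) = 32/45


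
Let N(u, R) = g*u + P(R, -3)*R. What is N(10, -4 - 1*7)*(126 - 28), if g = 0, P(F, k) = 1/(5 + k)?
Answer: -539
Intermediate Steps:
N(u, R) = R/2 (N(u, R) = 0*u + R/(5 - 3) = 0 + R/2 = R/2)
N(10, -4 - 1*7)*(126 - 28) = ((-4 - 1*7)/2)*(126 - 28) = ((-4 - 7)/2)*98 = ((½)*(-11))*98 = -11/2*98 = -539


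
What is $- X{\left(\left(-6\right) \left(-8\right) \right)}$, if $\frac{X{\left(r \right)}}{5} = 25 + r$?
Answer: $-365$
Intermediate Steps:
$X{\left(r \right)} = 125 + 5 r$ ($X{\left(r \right)} = 5 \left(25 + r\right) = 125 + 5 r$)
$- X{\left(\left(-6\right) \left(-8\right) \right)} = - (125 + 5 \left(\left(-6\right) \left(-8\right)\right)) = - (125 + 5 \cdot 48) = - (125 + 240) = \left(-1\right) 365 = -365$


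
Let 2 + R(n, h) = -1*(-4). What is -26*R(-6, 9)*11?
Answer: -572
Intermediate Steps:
R(n, h) = 2 (R(n, h) = -2 - 1*(-4) = -2 + 4 = 2)
-26*R(-6, 9)*11 = -26*2*11 = -52*11 = -572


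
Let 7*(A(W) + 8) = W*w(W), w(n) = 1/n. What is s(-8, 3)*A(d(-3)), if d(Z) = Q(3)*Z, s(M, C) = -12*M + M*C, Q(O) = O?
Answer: -3960/7 ≈ -565.71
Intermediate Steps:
s(M, C) = -12*M + C*M
d(Z) = 3*Z
A(W) = -55/7 (A(W) = -8 + (W/W)/7 = -8 + (⅐)*1 = -8 + ⅐ = -55/7)
s(-8, 3)*A(d(-3)) = -8*(-12 + 3)*(-55/7) = -8*(-9)*(-55/7) = 72*(-55/7) = -3960/7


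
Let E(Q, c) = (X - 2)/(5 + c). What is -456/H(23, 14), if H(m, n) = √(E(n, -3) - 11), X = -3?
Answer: 152*I*√6/3 ≈ 124.11*I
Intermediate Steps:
E(Q, c) = -5/(5 + c) (E(Q, c) = (-3 - 2)/(5 + c) = -5/(5 + c))
H(m, n) = 3*I*√6/2 (H(m, n) = √(-5/(5 - 3) - 11) = √(-5/2 - 11) = √(-27/2) = 3*I*√6/2)
-456/H(23, 14) = -456*(-I*√6/9) = -(-152)*I*√6/3 = 152*I*√6/3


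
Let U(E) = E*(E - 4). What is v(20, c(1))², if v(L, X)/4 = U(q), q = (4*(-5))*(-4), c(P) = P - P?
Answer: 591462400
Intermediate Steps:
c(P) = 0
q = 80 (q = -20*(-4) = 80)
U(E) = E*(-4 + E)
v(L, X) = 24320 (v(L, X) = 4*(80*(-4 + 80)) = 4*(80*76) = 4*6080 = 24320)
v(20, c(1))² = 24320² = 591462400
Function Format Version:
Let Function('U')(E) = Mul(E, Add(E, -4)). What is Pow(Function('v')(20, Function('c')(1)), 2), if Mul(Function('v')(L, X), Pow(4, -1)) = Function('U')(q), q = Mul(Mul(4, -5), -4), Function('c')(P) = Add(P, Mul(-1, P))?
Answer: 591462400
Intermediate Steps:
Function('c')(P) = 0
q = 80 (q = Mul(-20, -4) = 80)
Function('U')(E) = Mul(E, Add(-4, E))
Function('v')(L, X) = 24320 (Function('v')(L, X) = Mul(4, Mul(80, Add(-4, 80))) = Mul(4, Mul(80, 76)) = Mul(4, 6080) = 24320)
Pow(Function('v')(20, Function('c')(1)), 2) = Pow(24320, 2) = 591462400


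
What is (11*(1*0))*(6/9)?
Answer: 0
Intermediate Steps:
(11*(1*0))*(6/9) = (11*0)*(6*(⅑)) = 0*(⅔) = 0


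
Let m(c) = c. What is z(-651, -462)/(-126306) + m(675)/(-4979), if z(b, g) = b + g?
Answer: -26571641/209625858 ≈ -0.12676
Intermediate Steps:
z(-651, -462)/(-126306) + m(675)/(-4979) = (-651 - 462)/(-126306) + 675/(-4979) = -1113*(-1/126306) + 675*(-1/4979) = 371/42102 - 675/4979 = -26571641/209625858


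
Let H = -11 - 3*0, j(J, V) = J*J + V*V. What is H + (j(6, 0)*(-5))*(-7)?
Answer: 1249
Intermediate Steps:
j(J, V) = J² + V²
H = -11 (H = -11 + 0 = -11)
H + (j(6, 0)*(-5))*(-7) = -11 + ((6² + 0²)*(-5))*(-7) = -11 + ((36 + 0)*(-5))*(-7) = -11 + (36*(-5))*(-7) = -11 - 180*(-7) = -11 + 1260 = 1249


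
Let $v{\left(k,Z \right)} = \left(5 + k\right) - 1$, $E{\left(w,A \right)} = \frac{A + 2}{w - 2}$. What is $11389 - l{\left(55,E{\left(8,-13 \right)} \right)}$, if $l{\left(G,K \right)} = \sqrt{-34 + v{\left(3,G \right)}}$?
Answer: $11389 - 3 i \sqrt{3} \approx 11389.0 - 5.1962 i$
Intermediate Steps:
$E{\left(w,A \right)} = \frac{2 + A}{-2 + w}$
$v{\left(k,Z \right)} = 4 + k$
$l{\left(G,K \right)} = 3 i \sqrt{3}$ ($l{\left(G,K \right)} = \sqrt{-34 + \left(4 + 3\right)} = \sqrt{-34 + 7} = \sqrt{-27} = 3 i \sqrt{3}$)
$11389 - l{\left(55,E{\left(8,-13 \right)} \right)} = 11389 - 3 i \sqrt{3}$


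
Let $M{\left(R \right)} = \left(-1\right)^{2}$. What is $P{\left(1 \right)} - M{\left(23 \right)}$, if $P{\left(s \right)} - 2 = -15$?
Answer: $-14$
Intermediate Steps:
$P{\left(s \right)} = -13$ ($P{\left(s \right)} = 2 - 15 = -13$)
$M{\left(R \right)} = 1$
$P{\left(1 \right)} - M{\left(23 \right)} = -13 - 1 = -14$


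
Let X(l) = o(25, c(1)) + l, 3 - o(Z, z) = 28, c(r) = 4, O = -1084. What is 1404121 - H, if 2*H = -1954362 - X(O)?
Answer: 4761495/2 ≈ 2.3807e+6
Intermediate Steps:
o(Z, z) = -25 (o(Z, z) = 3 - 1*28 = 3 - 28 = -25)
X(l) = -25 + l
H = -1953253/2 (H = (-1954362 - (-25 - 1084))/2 = (-1954362 - 1*(-1109))/2 = (-1954362 + 1109)/2 = (½)*(-1953253) = -1953253/2 ≈ -9.7663e+5)
1404121 - H = 1404121 - 1*(-1953253/2) = 1404121 + 1953253/2 = 4761495/2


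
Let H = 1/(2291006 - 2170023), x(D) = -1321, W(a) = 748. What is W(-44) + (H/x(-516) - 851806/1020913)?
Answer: 121908165091080161/163160828189759 ≈ 747.17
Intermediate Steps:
H = 1/120983 ≈ 8.2656e-6
W(-44) + (H/x(-516) - 851806/1020913) = 748 + ((1/120983)/(-1321) - 851806/1020913) = 748 + ((1/120983)*(-1/1321) - 851806*1/1020913) = 748 + (-1/159818543 - 851806/1020913) = 748 - 136134394859571/163160828189759 = 121908165091080161/163160828189759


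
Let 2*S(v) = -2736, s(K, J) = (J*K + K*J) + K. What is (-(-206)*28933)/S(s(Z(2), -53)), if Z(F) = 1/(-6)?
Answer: -2980099/684 ≈ -4356.9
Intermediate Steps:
Z(F) = -⅙
s(K, J) = K + 2*J*K (s(K, J) = (J*K + J*K) + K = 2*J*K + K = K + 2*J*K)
S(v) = -1368 (S(v) = (½)*(-2736) = -1368)
(-(-206)*28933)/S(s(Z(2), -53)) = -(-206)*28933/(-1368) = -1*(-5960198)*(-1/1368) = 5960198*(-1/1368) = -2980099/684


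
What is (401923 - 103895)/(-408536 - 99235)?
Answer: -298028/507771 ≈ -0.58693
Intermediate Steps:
(401923 - 103895)/(-408536 - 99235) = 298028/(-507771) = 298028*(-1/507771) = -298028/507771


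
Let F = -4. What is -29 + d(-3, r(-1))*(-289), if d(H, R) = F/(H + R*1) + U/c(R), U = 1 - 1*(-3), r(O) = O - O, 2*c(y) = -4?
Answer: 491/3 ≈ 163.67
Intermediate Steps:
c(y) = -2 (c(y) = (1/2)*(-4) = -2)
r(O) = 0
U = 4 (U = 1 + 3 = 4)
d(H, R) = -2 - 4/(H + R) (d(H, R) = -4/(H + R*1) + 4/(-2) = -4/(H + R) + 4*(-1/2) = -4/(H + R) - 2 = -2 - 4/(H + R))
-29 + d(-3, r(-1))*(-289) = -29 + (2*(-2 - 1*(-3) - 1*0)/(-3 + 0))*(-289) = -29 + (2*(-2 + 3 + 0)/(-3))*(-289) = -29 + (2*(-1/3)*1)*(-289) = -29 - 2/3*(-289) = -29 + 578/3 = 491/3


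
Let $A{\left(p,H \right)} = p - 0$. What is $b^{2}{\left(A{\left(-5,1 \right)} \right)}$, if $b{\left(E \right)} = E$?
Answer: $25$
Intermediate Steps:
$A{\left(p,H \right)} = p$ ($A{\left(p,H \right)} = p + 0 = p$)
$b^{2}{\left(A{\left(-5,1 \right)} \right)} = \left(-5\right)^{2} = 25$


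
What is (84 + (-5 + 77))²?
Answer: 24336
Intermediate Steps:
(84 + (-5 + 77))² = (84 + 72)² = 156² = 24336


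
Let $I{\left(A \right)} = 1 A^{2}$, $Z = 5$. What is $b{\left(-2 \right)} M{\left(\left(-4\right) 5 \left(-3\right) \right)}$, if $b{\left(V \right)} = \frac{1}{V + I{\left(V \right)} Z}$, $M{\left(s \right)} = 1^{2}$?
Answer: $\frac{1}{18} \approx 0.055556$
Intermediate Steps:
$I{\left(A \right)} = A^{2}$
$M{\left(s \right)} = 1$
$b{\left(V \right)} = \frac{1}{V + 5 V^{2}}$ ($b{\left(V \right)} = \frac{1}{V + V^{2} \cdot 5} = \frac{1}{V + 5 V^{2}}$)
$b{\left(-2 \right)} M{\left(\left(-4\right) 5 \left(-3\right) \right)} = \frac{1}{\left(-2\right) \left(1 + 5 \left(-2\right)\right)} 1 = - \frac{1}{2 \left(1 - 10\right)} 1 = - \frac{1}{2 \left(-9\right)} 1 = \left(- \frac{1}{2}\right) \left(- \frac{1}{9}\right) 1 = \frac{1}{18} \cdot 1 = \frac{1}{18}$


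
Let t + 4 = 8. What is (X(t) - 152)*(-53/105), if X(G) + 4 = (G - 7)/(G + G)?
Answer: 22101/280 ≈ 78.932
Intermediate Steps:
t = 4 (t = -4 + 8 = 4)
X(G) = -4 + (-7 + G)/(2*G) (X(G) = -4 + (G - 7)/(G + G) = -4 + (-7 + G)/((2*G)) = -4 + (-7 + G)*(1/(2*G)) = -4 + (-7 + G)/(2*G))
(X(t) - 152)*(-53/105) = ((7/2)*(-1 - 1*4)/4 - 152)*(-53/105) = ((7/2)*(¼)*(-1 - 4) - 152)*(-53*1/105) = ((7/2)*(¼)*(-5) - 152)*(-53/105) = (-35/8 - 152)*(-53/105) = -1251/8*(-53/105) = 22101/280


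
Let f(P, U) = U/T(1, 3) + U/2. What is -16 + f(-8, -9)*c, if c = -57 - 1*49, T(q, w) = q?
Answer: 1415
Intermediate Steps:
c = -106 (c = -57 - 49 = -106)
f(P, U) = 3*U/2 (f(P, U) = U/1 + U/2 = U*1 + U*(1/2) = U + U/2 = 3*U/2)
-16 + f(-8, -9)*c = -16 + ((3/2)*(-9))*(-106) = -16 - 27/2*(-106) = -16 + 1431 = 1415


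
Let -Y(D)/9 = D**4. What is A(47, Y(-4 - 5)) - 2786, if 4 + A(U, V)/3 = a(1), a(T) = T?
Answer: -2795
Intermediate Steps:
Y(D) = -9*D**4
A(U, V) = -9 (A(U, V) = -12 + 3*1 = -12 + 3 = -9)
A(47, Y(-4 - 5)) - 2786 = -9 - 2786 = -2795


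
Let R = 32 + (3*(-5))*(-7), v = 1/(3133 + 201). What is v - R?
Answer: -456757/3334 ≈ -137.00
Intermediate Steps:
v = 1/3334 ≈ 0.00029994
R = 137 (R = 32 - 15*(-7) = 32 + 105 = 137)
v - R = 1/3334 - 1*137 = 1/3334 - 137 = -456757/3334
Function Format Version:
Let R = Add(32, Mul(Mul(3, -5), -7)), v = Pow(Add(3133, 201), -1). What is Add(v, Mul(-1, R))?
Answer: Rational(-456757, 3334) ≈ -137.00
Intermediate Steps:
v = Rational(1, 3334) (v = Pow(3334, -1) = Rational(1, 3334) ≈ 0.00029994)
R = 137 (R = Add(32, Mul(-15, -7)) = Add(32, 105) = 137)
Add(v, Mul(-1, R)) = Add(Rational(1, 3334), Mul(-1, 137)) = Add(Rational(1, 3334), -137) = Rational(-456757, 3334)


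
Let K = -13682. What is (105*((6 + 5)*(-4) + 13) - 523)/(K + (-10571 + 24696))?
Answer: -3778/443 ≈ -8.5282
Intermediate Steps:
(105*((6 + 5)*(-4) + 13) - 523)/(K + (-10571 + 24696)) = (105*((6 + 5)*(-4) + 13) - 523)/(-13682 + (-10571 + 24696)) = (105*(11*(-4) + 13) - 523)/(-13682 + 14125) = (105*(-44 + 13) - 523)/443 = (105*(-31) - 523)*(1/443) = (-3255 - 523)*(1/443) = -3778*1/443 = -3778/443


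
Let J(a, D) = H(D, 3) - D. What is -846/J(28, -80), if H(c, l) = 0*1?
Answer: -423/40 ≈ -10.575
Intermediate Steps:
H(c, l) = 0
J(a, D) = -D (J(a, D) = 0 - D = -D)
-846/J(28, -80) = -846/((-1*(-80))) = -846/80 = -846*1/80 = -423/40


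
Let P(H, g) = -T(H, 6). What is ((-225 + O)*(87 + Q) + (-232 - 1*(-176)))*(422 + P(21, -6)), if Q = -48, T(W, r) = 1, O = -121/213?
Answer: -264629654/71 ≈ -3.7272e+6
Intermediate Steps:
O = -121/213 (O = -121*1/213 = -121/213 ≈ -0.56808)
P(H, g) = -1 (P(H, g) = -1*1 = -1)
((-225 + O)*(87 + Q) + (-232 - 1*(-176)))*(422 + P(21, -6)) = ((-225 - 121/213)*(87 - 48) + (-232 - 1*(-176)))*(422 - 1) = (-48046/213*39 + (-232 + 176))*421 = (-624598/71 - 56)*421 = -628574/71*421 = -264629654/71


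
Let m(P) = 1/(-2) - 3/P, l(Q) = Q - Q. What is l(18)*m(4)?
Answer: 0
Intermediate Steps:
l(Q) = 0
m(P) = -½ - 3/P (m(P) = 1*(-½) - 3/P = -½ - 3/P)
l(18)*m(4) = 0*((½)*(-6 - 1*4)/4) = 0*((½)*(¼)*(-6 - 4)) = 0*((½)*(¼)*(-10)) = 0*(-5/4) = 0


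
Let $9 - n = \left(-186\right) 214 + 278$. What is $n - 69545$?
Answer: $-30010$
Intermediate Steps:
$n = 39535$ ($n = 9 - \left(\left(-186\right) 214 + 278\right) = 9 - \left(-39804 + 278\right) = 9 - -39526 = 9 + 39526 = 39535$)
$n - 69545 = 39535 - 69545 = -30010$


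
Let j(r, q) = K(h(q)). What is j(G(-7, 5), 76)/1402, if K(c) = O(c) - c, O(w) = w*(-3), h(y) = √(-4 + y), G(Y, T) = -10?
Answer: -12*√2/701 ≈ -0.024209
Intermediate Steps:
O(w) = -3*w
K(c) = -4*c (K(c) = -3*c - c = -4*c)
j(r, q) = -4*√(-4 + q)
j(G(-7, 5), 76)/1402 = -4*√(-4 + 76)/1402 = -24*√2*(1/1402) = -12*√2/701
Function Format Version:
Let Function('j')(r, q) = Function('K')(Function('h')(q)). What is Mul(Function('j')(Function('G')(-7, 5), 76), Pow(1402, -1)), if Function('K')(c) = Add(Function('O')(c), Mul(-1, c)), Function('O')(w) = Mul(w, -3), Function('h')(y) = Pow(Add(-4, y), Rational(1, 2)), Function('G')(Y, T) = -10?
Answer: Mul(Rational(-12, 701), Pow(2, Rational(1, 2))) ≈ -0.024209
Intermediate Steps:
Function('O')(w) = Mul(-3, w)
Function('K')(c) = Mul(-4, c) (Function('K')(c) = Add(Mul(-3, c), Mul(-1, c)) = Mul(-4, c))
Function('j')(r, q) = Mul(-4, Pow(Add(-4, q), Rational(1, 2)))
Mul(Function('j')(Function('G')(-7, 5), 76), Pow(1402, -1)) = Mul(Mul(-4, Pow(Add(-4, 76), Rational(1, 2))), Pow(1402, -1)) = Mul(Mul(-4, Pow(72, Rational(1, 2))), Rational(1, 1402)) = Mul(Mul(-4, Mul(6, Pow(2, Rational(1, 2)))), Rational(1, 1402)) = Mul(Mul(-24, Pow(2, Rational(1, 2))), Rational(1, 1402)) = Mul(Rational(-12, 701), Pow(2, Rational(1, 2)))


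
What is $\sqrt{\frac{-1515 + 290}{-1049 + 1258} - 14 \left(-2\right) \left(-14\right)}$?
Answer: $\frac{7 i \sqrt{354673}}{209} \approx 19.946 i$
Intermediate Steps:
$\sqrt{\frac{-1515 + 290}{-1049 + 1258} - 14 \left(-2\right) \left(-14\right)} = \sqrt{- \frac{1225}{209} - \left(-28\right) \left(-14\right)} = \sqrt{\left(-1225\right) \frac{1}{209} - 392} = \sqrt{- \frac{1225}{209} - 392} = \sqrt{- \frac{83153}{209}} = \frac{7 i \sqrt{354673}}{209}$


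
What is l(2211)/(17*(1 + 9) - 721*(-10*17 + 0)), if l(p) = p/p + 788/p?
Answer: 2999/271378140 ≈ 1.1051e-5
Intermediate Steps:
l(p) = 1 + 788/p
l(2211)/(17*(1 + 9) - 721*(-10*17 + 0)) = ((788 + 2211)/2211)/(17*(1 + 9) - 721*(-10*17 + 0)) = ((1/2211)*2999)/(17*10 - 721*(-170 + 0)) = 2999/(2211*(170 - 721*(-170))) = 2999/(2211*(170 + 122570)) = (2999/2211)/122740 = (2999/2211)*(1/122740) = 2999/271378140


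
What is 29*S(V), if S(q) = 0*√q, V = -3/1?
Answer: 0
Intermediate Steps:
V = -3 (V = -3*1 = -3)
S(q) = 0
29*S(V) = 29*0 = 0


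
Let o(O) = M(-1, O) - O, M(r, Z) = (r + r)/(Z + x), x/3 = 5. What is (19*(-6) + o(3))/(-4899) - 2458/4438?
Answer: -51849013/97837929 ≈ -0.52995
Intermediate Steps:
x = 15 (x = 3*5 = 15)
M(r, Z) = 2*r/(15 + Z) (M(r, Z) = (r + r)/(Z + 15) = (2*r)/(15 + Z) = 2*r/(15 + Z))
o(O) = -O - 2/(15 + O) (o(O) = 2*(-1)/(15 + O) - O = -2/(15 + O) - O = -O - 2/(15 + O))
(19*(-6) + o(3))/(-4899) - 2458/4438 = (19*(-6) + (-2 - 1*3*(15 + 3))/(15 + 3))/(-4899) - 2458/4438 = (-114 + (-2 - 1*3*18)/18)*(-1/4899) - 2458*1/4438 = (-114 + (-2 - 54)/18)*(-1/4899) - 1229/2219 = (-114 + (1/18)*(-56))*(-1/4899) - 1229/2219 = (-114 - 28/9)*(-1/4899) - 1229/2219 = -1054/9*(-1/4899) - 1229/2219 = 1054/44091 - 1229/2219 = -51849013/97837929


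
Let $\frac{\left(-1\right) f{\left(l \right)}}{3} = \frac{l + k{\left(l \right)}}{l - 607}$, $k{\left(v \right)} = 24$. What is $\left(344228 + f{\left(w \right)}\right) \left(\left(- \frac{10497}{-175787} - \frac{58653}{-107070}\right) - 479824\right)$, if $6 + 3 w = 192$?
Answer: $- \frac{282376152756545957108627}{1709620863175} \approx -1.6517 \cdot 10^{11}$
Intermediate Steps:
$w = 62$ ($w = -2 + \frac{1}{3} \cdot 192 = -2 + 64 = 62$)
$f{\left(l \right)} = - \frac{3 \left(24 + l\right)}{-607 + l}$ ($f{\left(l \right)} = - 3 \frac{l + 24}{l - 607} = - 3 \frac{24 + l}{-607 + l} = - \frac{3 \left(24 + l\right)}{-607 + l}$)
$\left(344228 + f{\left(w \right)}\right) \left(\left(- \frac{10497}{-175787} - \frac{58653}{-107070}\right) - 479824\right) = \left(344228 + \frac{3 \left(-24 - 62\right)}{-607 + 62}\right) \left(\left(- \frac{10497}{-175787} - \frac{58653}{-107070}\right) - 479824\right) = \left(344228 + \frac{3 \left(-24 - 62\right)}{-545}\right) \left(\left(\left(-10497\right) \left(- \frac{1}{175787}\right) - - \frac{19551}{35690}\right) - 479824\right) = \left(344228 + 3 \left(- \frac{1}{545}\right) \left(-86\right)\right) \left(\left(\frac{10497}{175787} + \frac{19551}{35690}\right) - 479824\right) = \left(344228 + \frac{258}{545}\right) \left(\frac{3811449567}{6273838030} - 479824\right) = \frac{187604518}{545} \left(- \frac{3010334247457153}{6273838030}\right) = - \frac{282376152756545957108627}{1709620863175}$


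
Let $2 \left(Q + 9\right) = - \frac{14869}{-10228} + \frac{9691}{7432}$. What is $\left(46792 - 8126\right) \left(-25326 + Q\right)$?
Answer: $- \frac{18614995997018803}{19003624} \approx -9.7955 \cdot 10^{8}$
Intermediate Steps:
$Q = - \frac{289658743}{38007248}$ ($Q = -9 + \frac{- \frac{14869}{-10228} + \frac{9691}{7432}}{2} = -9 + \frac{\left(-14869\right) \left(- \frac{1}{10228}\right) + 9691 \cdot \frac{1}{7432}}{2} = -9 + \frac{\frac{14869}{10228} + \frac{9691}{7432}}{2} = -9 + \frac{1}{2} \cdot \frac{52406489}{19003624} = -9 + \frac{52406489}{38007248} = - \frac{289658743}{38007248} \approx -7.6211$)
$\left(46792 - 8126\right) \left(-25326 + Q\right) = \left(46792 - 8126\right) \left(-25326 - \frac{289658743}{38007248}\right) = 38666 \left(- \frac{962861221591}{38007248}\right) = - \frac{18614995997018803}{19003624}$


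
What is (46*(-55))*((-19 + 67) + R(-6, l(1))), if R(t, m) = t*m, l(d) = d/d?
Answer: -106260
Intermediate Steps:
l(d) = 1
R(t, m) = m*t
(46*(-55))*((-19 + 67) + R(-6, l(1))) = (46*(-55))*((-19 + 67) + 1*(-6)) = -2530*(48 - 6) = -2530*42 = -106260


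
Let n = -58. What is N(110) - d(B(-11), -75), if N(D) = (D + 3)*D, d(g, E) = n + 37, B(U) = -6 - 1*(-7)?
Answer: 12451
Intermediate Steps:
B(U) = 1 (B(U) = -6 + 7 = 1)
d(g, E) = -21 (d(g, E) = -58 + 37 = -21)
N(D) = D*(3 + D) (N(D) = (3 + D)*D = D*(3 + D))
N(110) - d(B(-11), -75) = 110*(3 + 110) - 1*(-21) = 110*113 + 21 = 12430 + 21 = 12451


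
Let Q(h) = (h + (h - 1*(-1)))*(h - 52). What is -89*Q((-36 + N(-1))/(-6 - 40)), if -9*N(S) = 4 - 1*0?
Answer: 504719000/42849 ≈ 11779.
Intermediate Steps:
N(S) = -4/9 (N(S) = -(4 - 1*0)/9 = -(4 + 0)/9 = -⅑*4 = -4/9)
Q(h) = (1 + 2*h)*(-52 + h) (Q(h) = (h + (h + 1))*(-52 + h) = (h + (1 + h))*(-52 + h) = (1 + 2*h)*(-52 + h))
-89*Q((-36 + N(-1))/(-6 - 40)) = -89*(-52 - 103*(-36 - 4/9)/(-6 - 40) + 2*((-36 - 4/9)/(-6 - 40))²) = -89*(-52 - (-33784)/(9*(-46)) + 2*(-328/9/(-46))²) = -89*(-52 - (-33784)*(-1)/(9*46) + 2*(-328/9*(-1/46))²) = -89*(-52 - 103*164/207 + 2*(164/207)²) = -89*(-52 - 16892/207 + 2*(26896/42849)) = -89*(-52 - 16892/207 + 53792/42849) = -89*(-5671000/42849) = 504719000/42849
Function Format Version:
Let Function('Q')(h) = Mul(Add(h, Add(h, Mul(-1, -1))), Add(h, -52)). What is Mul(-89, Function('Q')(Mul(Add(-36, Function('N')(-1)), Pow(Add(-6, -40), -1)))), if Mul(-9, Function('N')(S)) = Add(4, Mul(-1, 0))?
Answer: Rational(504719000, 42849) ≈ 11779.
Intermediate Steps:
Function('N')(S) = Rational(-4, 9) (Function('N')(S) = Mul(Rational(-1, 9), Add(4, Mul(-1, 0))) = Mul(Rational(-1, 9), Add(4, 0)) = Mul(Rational(-1, 9), 4) = Rational(-4, 9))
Function('Q')(h) = Mul(Add(1, Mul(2, h)), Add(-52, h)) (Function('Q')(h) = Mul(Add(h, Add(h, 1)), Add(-52, h)) = Mul(Add(h, Add(1, h)), Add(-52, h)) = Mul(Add(1, Mul(2, h)), Add(-52, h)))
Mul(-89, Function('Q')(Mul(Add(-36, Function('N')(-1)), Pow(Add(-6, -40), -1)))) = Mul(-89, Add(-52, Mul(-103, Mul(Add(-36, Rational(-4, 9)), Pow(Add(-6, -40), -1))), Mul(2, Pow(Mul(Add(-36, Rational(-4, 9)), Pow(Add(-6, -40), -1)), 2)))) = Mul(-89, Add(-52, Mul(-103, Mul(Rational(-328, 9), Pow(-46, -1))), Mul(2, Pow(Mul(Rational(-328, 9), Pow(-46, -1)), 2)))) = Mul(-89, Add(-52, Mul(-103, Mul(Rational(-328, 9), Rational(-1, 46))), Mul(2, Pow(Mul(Rational(-328, 9), Rational(-1, 46)), 2)))) = Mul(-89, Add(-52, Mul(-103, Rational(164, 207)), Mul(2, Pow(Rational(164, 207), 2)))) = Mul(-89, Add(-52, Rational(-16892, 207), Mul(2, Rational(26896, 42849)))) = Mul(-89, Add(-52, Rational(-16892, 207), Rational(53792, 42849))) = Mul(-89, Rational(-5671000, 42849)) = Rational(504719000, 42849)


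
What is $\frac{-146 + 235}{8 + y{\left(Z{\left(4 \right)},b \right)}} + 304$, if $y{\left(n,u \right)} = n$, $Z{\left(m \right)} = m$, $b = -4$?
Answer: $\frac{3737}{12} \approx 311.42$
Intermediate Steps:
$\frac{-146 + 235}{8 + y{\left(Z{\left(4 \right)},b \right)}} + 304 = \frac{-146 + 235}{8 + 4} + 304 = \frac{89}{12} + 304 = \frac{3737}{12}$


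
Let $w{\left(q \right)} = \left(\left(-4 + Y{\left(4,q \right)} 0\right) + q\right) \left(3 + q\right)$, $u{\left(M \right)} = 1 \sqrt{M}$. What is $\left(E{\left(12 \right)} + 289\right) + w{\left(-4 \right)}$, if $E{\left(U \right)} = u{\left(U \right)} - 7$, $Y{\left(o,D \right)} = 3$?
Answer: $290 + 2 \sqrt{3} \approx 293.46$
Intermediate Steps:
$u{\left(M \right)} = \sqrt{M}$
$w{\left(q \right)} = \left(-4 + q\right) \left(3 + q\right)$ ($w{\left(q \right)} = \left(\left(-4 + 3 \cdot 0\right) + q\right) \left(3 + q\right) = \left(\left(-4 + 0\right) + q\right) \left(3 + q\right) = \left(-4 + q\right) \left(3 + q\right)$)
$E{\left(U \right)} = -7 + \sqrt{U}$ ($E{\left(U \right)} = \sqrt{U} - 7 = -7 + \sqrt{U}$)
$\left(E{\left(12 \right)} + 289\right) + w{\left(-4 \right)} = \left(\left(-7 + \sqrt{12}\right) + 289\right) - \left(8 - 16\right) = \left(\left(-7 + 2 \sqrt{3}\right) + 289\right) + \left(-12 + 16 + 4\right) = \left(282 + 2 \sqrt{3}\right) + 8 = 290 + 2 \sqrt{3}$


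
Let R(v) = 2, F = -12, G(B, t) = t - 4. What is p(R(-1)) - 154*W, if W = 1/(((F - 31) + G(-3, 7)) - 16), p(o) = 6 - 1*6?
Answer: 11/4 ≈ 2.7500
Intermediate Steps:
G(B, t) = -4 + t
p(o) = 0 (p(o) = 6 - 6 = 0)
W = -1/56 (W = 1/(((-12 - 31) + (-4 + 7)) - 16) = 1/((-43 + 3) - 16) = 1/(-40 - 16) = 1/(-56) = -1/56 ≈ -0.017857)
p(R(-1)) - 154*W = 0 - 154*(-1/56) = 0 + 11/4 = 11/4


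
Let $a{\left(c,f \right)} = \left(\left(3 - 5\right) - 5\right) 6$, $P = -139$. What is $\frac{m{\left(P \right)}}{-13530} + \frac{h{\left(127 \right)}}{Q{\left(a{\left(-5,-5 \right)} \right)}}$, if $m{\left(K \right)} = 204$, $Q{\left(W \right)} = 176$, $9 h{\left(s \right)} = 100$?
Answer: $\frac{3901}{81180} \approx 0.048054$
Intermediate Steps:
$h{\left(s \right)} = \frac{100}{9}$ ($h{\left(s \right)} = \frac{1}{9} \cdot 100 = \frac{100}{9}$)
$a{\left(c,f \right)} = -42$ ($a{\left(c,f \right)} = \left(-2 - 5\right) 6 = \left(-7\right) 6 = -42$)
$\frac{m{\left(P \right)}}{-13530} + \frac{h{\left(127 \right)}}{Q{\left(a{\left(-5,-5 \right)} \right)}} = \frac{204}{-13530} + \frac{100}{9 \cdot 176} = 204 \left(- \frac{1}{13530}\right) + \frac{100}{9} \cdot \frac{1}{176} = - \frac{34}{2255} + \frac{25}{396} = \frac{3901}{81180}$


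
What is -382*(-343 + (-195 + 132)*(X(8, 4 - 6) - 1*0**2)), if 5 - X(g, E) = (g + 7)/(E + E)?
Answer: 683207/2 ≈ 3.4160e+5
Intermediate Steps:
X(g, E) = 5 - (7 + g)/(2*E) (X(g, E) = 5 - (g + 7)/(E + E) = 5 - (7 + g)/(2*E))
-382*(-343 + (-195 + 132)*(X(8, 4 - 6) - 1*0**2)) = -382*(-343 + (-195 + 132)*((-7 - 1*8 + 10*(4 - 6))/(2*(4 - 6)) - 1*0**2)) = -382*(-343 - 63*((1/2)*(-7 - 8 + 10*(-2))/(-2) - 1*0)) = -382*(-343 - 63*((1/2)*(-1/2)*(-7 - 8 - 20) + 0)) = -382*(-343 - 63*((1/2)*(-1/2)*(-35) + 0)) = -382*(-343 - 63*(35/4 + 0)) = -382*(-343 - 63*35/4) = -382*(-343 - 2205/4) = -382*(-3577/4) = 683207/2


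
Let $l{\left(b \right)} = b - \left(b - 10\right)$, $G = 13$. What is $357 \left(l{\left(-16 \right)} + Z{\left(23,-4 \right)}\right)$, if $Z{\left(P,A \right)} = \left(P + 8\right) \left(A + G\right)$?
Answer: $103173$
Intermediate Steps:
$Z{\left(P,A \right)} = \left(8 + P\right) \left(13 + A\right)$ ($Z{\left(P,A \right)} = \left(P + 8\right) \left(A + 13\right) = \left(8 + P\right) \left(13 + A\right)$)
$l{\left(b \right)} = 10$ ($l{\left(b \right)} = b - \left(-10 + b\right) = 10$)
$357 \left(l{\left(-16 \right)} + Z{\left(23,-4 \right)}\right) = 357 \left(10 + \left(104 + 8 \left(-4\right) + 13 \cdot 23 - 92\right)\right) = 357 \left(10 + \left(104 - 32 + 299 - 92\right)\right) = 357 \left(10 + 279\right) = 357 \cdot 289 = 103173$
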